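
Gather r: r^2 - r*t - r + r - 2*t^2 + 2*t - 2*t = r^2 - r*t - 2*t^2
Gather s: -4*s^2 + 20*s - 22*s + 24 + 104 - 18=-4*s^2 - 2*s + 110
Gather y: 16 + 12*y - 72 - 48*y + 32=-36*y - 24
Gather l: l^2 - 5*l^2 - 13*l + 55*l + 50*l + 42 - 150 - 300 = -4*l^2 + 92*l - 408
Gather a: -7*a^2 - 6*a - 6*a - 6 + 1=-7*a^2 - 12*a - 5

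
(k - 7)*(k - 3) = k^2 - 10*k + 21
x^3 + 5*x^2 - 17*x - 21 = (x - 3)*(x + 1)*(x + 7)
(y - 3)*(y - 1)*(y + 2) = y^3 - 2*y^2 - 5*y + 6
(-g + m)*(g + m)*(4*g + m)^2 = -16*g^4 - 8*g^3*m + 15*g^2*m^2 + 8*g*m^3 + m^4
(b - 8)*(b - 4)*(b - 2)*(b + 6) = b^4 - 8*b^3 - 28*b^2 + 272*b - 384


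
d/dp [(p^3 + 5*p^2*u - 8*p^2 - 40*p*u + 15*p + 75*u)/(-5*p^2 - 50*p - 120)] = (-p^4 - 20*p^3 - 90*p^2*u + 23*p^2 - 90*p*u + 384*p + 1710*u - 360)/(5*(p^4 + 20*p^3 + 148*p^2 + 480*p + 576))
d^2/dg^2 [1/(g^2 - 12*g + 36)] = 6/(g^4 - 24*g^3 + 216*g^2 - 864*g + 1296)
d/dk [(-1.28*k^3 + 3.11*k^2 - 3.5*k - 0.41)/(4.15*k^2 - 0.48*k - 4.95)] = (-5.312*k^4 + 1.2288*k^3 + 32.0402*k^2 - 27.386*k + 17.1282)/(17.2225*k^4 - 3.984*k^3 - 40.8546*k^2 + 4.752*k + 24.5025)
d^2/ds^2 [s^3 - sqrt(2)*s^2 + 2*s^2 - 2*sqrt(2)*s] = 6*s - 2*sqrt(2) + 4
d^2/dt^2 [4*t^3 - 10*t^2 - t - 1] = 24*t - 20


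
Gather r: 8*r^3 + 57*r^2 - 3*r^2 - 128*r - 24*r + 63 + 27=8*r^3 + 54*r^2 - 152*r + 90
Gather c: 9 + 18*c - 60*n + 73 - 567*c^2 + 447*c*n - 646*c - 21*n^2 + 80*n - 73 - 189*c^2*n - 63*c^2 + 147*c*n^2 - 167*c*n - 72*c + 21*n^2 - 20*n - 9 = c^2*(-189*n - 630) + c*(147*n^2 + 280*n - 700)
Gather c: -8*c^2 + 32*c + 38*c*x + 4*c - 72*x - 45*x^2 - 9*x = -8*c^2 + c*(38*x + 36) - 45*x^2 - 81*x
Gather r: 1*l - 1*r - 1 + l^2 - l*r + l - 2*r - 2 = l^2 + 2*l + r*(-l - 3) - 3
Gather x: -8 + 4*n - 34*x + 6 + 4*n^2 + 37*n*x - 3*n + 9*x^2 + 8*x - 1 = 4*n^2 + n + 9*x^2 + x*(37*n - 26) - 3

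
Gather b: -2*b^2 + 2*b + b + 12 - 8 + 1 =-2*b^2 + 3*b + 5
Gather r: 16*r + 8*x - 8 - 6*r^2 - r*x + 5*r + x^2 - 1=-6*r^2 + r*(21 - x) + x^2 + 8*x - 9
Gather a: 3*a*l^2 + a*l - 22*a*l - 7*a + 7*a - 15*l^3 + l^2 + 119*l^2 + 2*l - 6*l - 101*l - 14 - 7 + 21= a*(3*l^2 - 21*l) - 15*l^3 + 120*l^2 - 105*l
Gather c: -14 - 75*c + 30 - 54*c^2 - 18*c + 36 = -54*c^2 - 93*c + 52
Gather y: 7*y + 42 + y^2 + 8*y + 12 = y^2 + 15*y + 54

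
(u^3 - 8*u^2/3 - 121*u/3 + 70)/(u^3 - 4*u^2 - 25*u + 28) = (u^2 + 13*u/3 - 10)/(u^2 + 3*u - 4)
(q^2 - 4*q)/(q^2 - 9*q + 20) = q/(q - 5)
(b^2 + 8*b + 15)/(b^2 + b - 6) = (b + 5)/(b - 2)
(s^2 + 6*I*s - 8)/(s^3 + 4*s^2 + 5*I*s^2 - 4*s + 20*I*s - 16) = (s + 2*I)/(s^2 + s*(4 + I) + 4*I)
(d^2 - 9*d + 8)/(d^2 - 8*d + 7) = (d - 8)/(d - 7)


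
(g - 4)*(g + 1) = g^2 - 3*g - 4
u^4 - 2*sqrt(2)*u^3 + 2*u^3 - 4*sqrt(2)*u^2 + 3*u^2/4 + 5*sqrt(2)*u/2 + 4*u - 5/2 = (u - 1/2)*(u + 5/2)*(u - sqrt(2))^2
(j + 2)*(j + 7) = j^2 + 9*j + 14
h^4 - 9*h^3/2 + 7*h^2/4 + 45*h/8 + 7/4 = (h - 7/2)*(h - 2)*(h + 1/2)^2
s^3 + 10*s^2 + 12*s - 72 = (s - 2)*(s + 6)^2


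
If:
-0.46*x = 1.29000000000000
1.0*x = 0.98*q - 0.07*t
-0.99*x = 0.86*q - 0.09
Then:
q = 3.33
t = 86.72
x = -2.80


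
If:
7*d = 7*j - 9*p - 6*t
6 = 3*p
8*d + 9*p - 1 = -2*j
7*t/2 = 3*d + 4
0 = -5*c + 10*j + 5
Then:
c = 228/281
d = -1181/562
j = -53/562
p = 2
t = -185/281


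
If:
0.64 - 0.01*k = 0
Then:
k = 64.00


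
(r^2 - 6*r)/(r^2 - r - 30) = r/(r + 5)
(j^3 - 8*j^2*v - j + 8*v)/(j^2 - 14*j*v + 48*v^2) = (1 - j^2)/(-j + 6*v)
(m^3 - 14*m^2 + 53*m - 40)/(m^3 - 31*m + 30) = (m - 8)/(m + 6)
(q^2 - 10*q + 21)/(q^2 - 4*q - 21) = (q - 3)/(q + 3)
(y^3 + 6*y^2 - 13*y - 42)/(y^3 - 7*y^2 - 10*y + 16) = (y^2 + 4*y - 21)/(y^2 - 9*y + 8)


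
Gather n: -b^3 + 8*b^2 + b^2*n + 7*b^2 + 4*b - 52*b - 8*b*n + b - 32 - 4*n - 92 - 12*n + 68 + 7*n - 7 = -b^3 + 15*b^2 - 47*b + n*(b^2 - 8*b - 9) - 63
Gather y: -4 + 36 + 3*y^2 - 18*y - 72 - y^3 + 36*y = -y^3 + 3*y^2 + 18*y - 40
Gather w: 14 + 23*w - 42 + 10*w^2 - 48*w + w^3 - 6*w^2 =w^3 + 4*w^2 - 25*w - 28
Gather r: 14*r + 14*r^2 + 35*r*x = 14*r^2 + r*(35*x + 14)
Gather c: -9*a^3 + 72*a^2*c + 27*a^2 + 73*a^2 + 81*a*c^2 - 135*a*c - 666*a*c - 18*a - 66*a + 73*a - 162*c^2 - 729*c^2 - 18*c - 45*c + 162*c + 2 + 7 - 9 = -9*a^3 + 100*a^2 - 11*a + c^2*(81*a - 891) + c*(72*a^2 - 801*a + 99)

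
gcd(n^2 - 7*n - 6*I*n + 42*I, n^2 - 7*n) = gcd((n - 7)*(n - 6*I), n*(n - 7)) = n - 7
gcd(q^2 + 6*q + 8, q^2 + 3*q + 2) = q + 2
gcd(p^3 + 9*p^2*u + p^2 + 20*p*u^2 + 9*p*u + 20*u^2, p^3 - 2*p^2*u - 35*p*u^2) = p + 5*u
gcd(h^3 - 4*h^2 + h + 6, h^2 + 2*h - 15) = h - 3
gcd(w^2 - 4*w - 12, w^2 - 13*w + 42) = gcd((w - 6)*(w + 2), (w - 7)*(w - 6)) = w - 6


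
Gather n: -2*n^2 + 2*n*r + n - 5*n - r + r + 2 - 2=-2*n^2 + n*(2*r - 4)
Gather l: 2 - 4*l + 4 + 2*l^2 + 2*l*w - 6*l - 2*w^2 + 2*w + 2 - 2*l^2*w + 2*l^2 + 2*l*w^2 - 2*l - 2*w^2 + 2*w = l^2*(4 - 2*w) + l*(2*w^2 + 2*w - 12) - 4*w^2 + 4*w + 8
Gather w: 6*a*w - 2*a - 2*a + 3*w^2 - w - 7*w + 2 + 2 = -4*a + 3*w^2 + w*(6*a - 8) + 4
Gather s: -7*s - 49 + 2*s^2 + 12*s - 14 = 2*s^2 + 5*s - 63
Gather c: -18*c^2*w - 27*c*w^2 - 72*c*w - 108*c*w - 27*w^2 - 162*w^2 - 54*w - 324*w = -18*c^2*w + c*(-27*w^2 - 180*w) - 189*w^2 - 378*w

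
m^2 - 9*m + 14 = (m - 7)*(m - 2)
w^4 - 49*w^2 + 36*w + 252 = (w - 6)*(w - 3)*(w + 2)*(w + 7)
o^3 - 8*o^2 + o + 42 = (o - 7)*(o - 3)*(o + 2)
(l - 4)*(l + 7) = l^2 + 3*l - 28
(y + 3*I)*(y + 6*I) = y^2 + 9*I*y - 18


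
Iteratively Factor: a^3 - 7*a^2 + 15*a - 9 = (a - 1)*(a^2 - 6*a + 9) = (a - 3)*(a - 1)*(a - 3)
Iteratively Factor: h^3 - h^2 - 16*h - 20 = (h + 2)*(h^2 - 3*h - 10) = (h - 5)*(h + 2)*(h + 2)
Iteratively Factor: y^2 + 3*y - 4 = (y - 1)*(y + 4)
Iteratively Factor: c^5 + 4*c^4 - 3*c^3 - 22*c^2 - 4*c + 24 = (c + 3)*(c^4 + c^3 - 6*c^2 - 4*c + 8) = (c - 1)*(c + 3)*(c^3 + 2*c^2 - 4*c - 8) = (c - 2)*(c - 1)*(c + 3)*(c^2 + 4*c + 4) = (c - 2)*(c - 1)*(c + 2)*(c + 3)*(c + 2)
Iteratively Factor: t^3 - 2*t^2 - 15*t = (t - 5)*(t^2 + 3*t) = (t - 5)*(t + 3)*(t)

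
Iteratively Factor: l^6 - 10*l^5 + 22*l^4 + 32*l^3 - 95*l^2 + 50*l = (l - 5)*(l^5 - 5*l^4 - 3*l^3 + 17*l^2 - 10*l) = (l - 5)*(l - 1)*(l^4 - 4*l^3 - 7*l^2 + 10*l) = (l - 5)*(l - 1)^2*(l^3 - 3*l^2 - 10*l) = l*(l - 5)*(l - 1)^2*(l^2 - 3*l - 10) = l*(l - 5)^2*(l - 1)^2*(l + 2)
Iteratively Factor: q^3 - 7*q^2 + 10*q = (q)*(q^2 - 7*q + 10) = q*(q - 2)*(q - 5)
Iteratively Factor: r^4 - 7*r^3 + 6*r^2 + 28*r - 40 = (r - 2)*(r^3 - 5*r^2 - 4*r + 20) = (r - 5)*(r - 2)*(r^2 - 4) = (r - 5)*(r - 2)^2*(r + 2)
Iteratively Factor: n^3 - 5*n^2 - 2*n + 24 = (n - 3)*(n^2 - 2*n - 8) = (n - 4)*(n - 3)*(n + 2)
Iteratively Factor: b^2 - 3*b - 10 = (b - 5)*(b + 2)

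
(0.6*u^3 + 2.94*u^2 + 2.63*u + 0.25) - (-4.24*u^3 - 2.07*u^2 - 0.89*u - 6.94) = 4.84*u^3 + 5.01*u^2 + 3.52*u + 7.19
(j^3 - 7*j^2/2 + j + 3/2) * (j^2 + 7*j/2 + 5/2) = j^5 - 35*j^3/4 - 15*j^2/4 + 31*j/4 + 15/4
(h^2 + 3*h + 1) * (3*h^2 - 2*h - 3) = 3*h^4 + 7*h^3 - 6*h^2 - 11*h - 3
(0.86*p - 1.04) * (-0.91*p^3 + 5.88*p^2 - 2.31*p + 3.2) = -0.7826*p^4 + 6.0032*p^3 - 8.1018*p^2 + 5.1544*p - 3.328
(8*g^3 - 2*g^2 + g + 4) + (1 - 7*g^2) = 8*g^3 - 9*g^2 + g + 5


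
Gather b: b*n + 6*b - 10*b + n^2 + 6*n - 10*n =b*(n - 4) + n^2 - 4*n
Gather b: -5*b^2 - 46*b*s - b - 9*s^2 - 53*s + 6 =-5*b^2 + b*(-46*s - 1) - 9*s^2 - 53*s + 6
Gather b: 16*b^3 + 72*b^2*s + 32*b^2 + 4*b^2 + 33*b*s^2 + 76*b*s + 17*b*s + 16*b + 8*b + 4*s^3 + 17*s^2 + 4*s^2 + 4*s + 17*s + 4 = 16*b^3 + b^2*(72*s + 36) + b*(33*s^2 + 93*s + 24) + 4*s^3 + 21*s^2 + 21*s + 4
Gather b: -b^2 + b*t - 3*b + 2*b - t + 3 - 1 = -b^2 + b*(t - 1) - t + 2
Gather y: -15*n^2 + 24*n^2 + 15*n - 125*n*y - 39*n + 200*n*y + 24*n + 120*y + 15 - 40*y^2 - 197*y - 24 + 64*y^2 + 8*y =9*n^2 + 24*y^2 + y*(75*n - 69) - 9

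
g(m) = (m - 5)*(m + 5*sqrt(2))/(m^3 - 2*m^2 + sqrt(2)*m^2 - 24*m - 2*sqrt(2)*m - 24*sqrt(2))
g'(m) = (m - 5)*(m + 5*sqrt(2))*(-3*m^2 - 2*sqrt(2)*m + 4*m + 2*sqrt(2) + 24)/(m^3 - 2*m^2 + sqrt(2)*m^2 - 24*m - 2*sqrt(2)*m - 24*sqrt(2))^2 + (m - 5)/(m^3 - 2*m^2 + sqrt(2)*m^2 - 24*m - 2*sqrt(2)*m - 24*sqrt(2)) + (m + 5*sqrt(2))/(m^3 - 2*m^2 + sqrt(2)*m^2 - 24*m - 2*sqrt(2)*m - 24*sqrt(2))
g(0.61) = 0.67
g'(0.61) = -0.42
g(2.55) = 0.26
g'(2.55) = -0.11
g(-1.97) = -3.95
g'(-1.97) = -5.87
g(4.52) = 0.07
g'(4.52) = -0.12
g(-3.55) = -3.28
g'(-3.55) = 4.86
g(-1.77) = -5.82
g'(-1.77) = -14.74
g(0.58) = 0.68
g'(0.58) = -0.43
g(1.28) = 0.46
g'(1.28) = -0.23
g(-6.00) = 0.11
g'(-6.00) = 0.18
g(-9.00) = -0.05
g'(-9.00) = 0.01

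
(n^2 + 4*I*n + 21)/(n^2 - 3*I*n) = (n + 7*I)/n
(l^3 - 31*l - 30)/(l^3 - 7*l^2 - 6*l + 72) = (l^2 + 6*l + 5)/(l^2 - l - 12)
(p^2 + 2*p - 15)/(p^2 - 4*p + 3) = (p + 5)/(p - 1)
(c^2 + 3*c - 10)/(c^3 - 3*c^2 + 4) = (c + 5)/(c^2 - c - 2)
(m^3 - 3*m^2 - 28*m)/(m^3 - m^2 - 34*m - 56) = m/(m + 2)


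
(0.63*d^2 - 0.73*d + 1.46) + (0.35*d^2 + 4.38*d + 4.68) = 0.98*d^2 + 3.65*d + 6.14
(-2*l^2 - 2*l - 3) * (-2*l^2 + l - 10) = 4*l^4 + 2*l^3 + 24*l^2 + 17*l + 30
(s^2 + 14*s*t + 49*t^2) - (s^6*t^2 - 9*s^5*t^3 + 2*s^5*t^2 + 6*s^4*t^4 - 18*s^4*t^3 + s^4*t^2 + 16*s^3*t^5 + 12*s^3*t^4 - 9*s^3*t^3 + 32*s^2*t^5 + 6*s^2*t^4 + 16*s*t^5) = -s^6*t^2 + 9*s^5*t^3 - 2*s^5*t^2 - 6*s^4*t^4 + 18*s^4*t^3 - s^4*t^2 - 16*s^3*t^5 - 12*s^3*t^4 + 9*s^3*t^3 - 32*s^2*t^5 - 6*s^2*t^4 + s^2 - 16*s*t^5 + 14*s*t + 49*t^2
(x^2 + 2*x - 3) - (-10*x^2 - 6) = 11*x^2 + 2*x + 3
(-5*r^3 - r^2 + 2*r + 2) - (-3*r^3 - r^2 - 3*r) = -2*r^3 + 5*r + 2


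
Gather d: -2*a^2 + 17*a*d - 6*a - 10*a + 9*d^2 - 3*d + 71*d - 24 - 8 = -2*a^2 - 16*a + 9*d^2 + d*(17*a + 68) - 32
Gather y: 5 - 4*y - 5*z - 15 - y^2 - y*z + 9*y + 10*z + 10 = -y^2 + y*(5 - z) + 5*z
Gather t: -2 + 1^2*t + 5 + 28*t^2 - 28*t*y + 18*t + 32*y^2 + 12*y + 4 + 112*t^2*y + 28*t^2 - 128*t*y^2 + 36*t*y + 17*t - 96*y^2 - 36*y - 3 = t^2*(112*y + 56) + t*(-128*y^2 + 8*y + 36) - 64*y^2 - 24*y + 4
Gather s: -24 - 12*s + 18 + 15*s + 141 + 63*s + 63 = 66*s + 198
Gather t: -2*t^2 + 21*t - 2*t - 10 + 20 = -2*t^2 + 19*t + 10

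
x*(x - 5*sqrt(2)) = x^2 - 5*sqrt(2)*x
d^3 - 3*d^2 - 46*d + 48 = (d - 8)*(d - 1)*(d + 6)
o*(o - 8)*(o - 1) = o^3 - 9*o^2 + 8*o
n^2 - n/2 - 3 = (n - 2)*(n + 3/2)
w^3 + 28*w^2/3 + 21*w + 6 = (w + 1/3)*(w + 3)*(w + 6)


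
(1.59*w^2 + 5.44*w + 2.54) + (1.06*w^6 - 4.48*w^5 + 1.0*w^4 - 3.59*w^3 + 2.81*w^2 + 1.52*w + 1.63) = 1.06*w^6 - 4.48*w^5 + 1.0*w^4 - 3.59*w^3 + 4.4*w^2 + 6.96*w + 4.17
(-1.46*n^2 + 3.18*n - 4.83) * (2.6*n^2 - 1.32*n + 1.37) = -3.796*n^4 + 10.1952*n^3 - 18.7558*n^2 + 10.7322*n - 6.6171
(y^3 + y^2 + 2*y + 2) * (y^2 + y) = y^5 + 2*y^4 + 3*y^3 + 4*y^2 + 2*y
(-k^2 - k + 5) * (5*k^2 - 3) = -5*k^4 - 5*k^3 + 28*k^2 + 3*k - 15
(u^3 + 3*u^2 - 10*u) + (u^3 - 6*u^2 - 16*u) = 2*u^3 - 3*u^2 - 26*u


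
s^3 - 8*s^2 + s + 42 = (s - 7)*(s - 3)*(s + 2)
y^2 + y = y*(y + 1)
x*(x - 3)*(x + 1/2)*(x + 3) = x^4 + x^3/2 - 9*x^2 - 9*x/2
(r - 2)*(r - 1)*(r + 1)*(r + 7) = r^4 + 5*r^3 - 15*r^2 - 5*r + 14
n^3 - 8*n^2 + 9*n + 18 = (n - 6)*(n - 3)*(n + 1)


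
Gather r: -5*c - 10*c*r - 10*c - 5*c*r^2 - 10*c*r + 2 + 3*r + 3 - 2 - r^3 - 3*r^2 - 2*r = -15*c - r^3 + r^2*(-5*c - 3) + r*(1 - 20*c) + 3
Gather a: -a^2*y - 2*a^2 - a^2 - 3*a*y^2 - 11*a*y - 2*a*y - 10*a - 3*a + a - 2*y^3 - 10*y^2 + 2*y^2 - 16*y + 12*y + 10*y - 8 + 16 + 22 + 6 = a^2*(-y - 3) + a*(-3*y^2 - 13*y - 12) - 2*y^3 - 8*y^2 + 6*y + 36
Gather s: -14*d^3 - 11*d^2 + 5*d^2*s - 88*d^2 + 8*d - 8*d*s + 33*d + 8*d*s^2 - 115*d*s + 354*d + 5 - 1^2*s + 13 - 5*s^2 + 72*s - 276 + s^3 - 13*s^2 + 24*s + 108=-14*d^3 - 99*d^2 + 395*d + s^3 + s^2*(8*d - 18) + s*(5*d^2 - 123*d + 95) - 150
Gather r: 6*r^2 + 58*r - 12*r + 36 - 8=6*r^2 + 46*r + 28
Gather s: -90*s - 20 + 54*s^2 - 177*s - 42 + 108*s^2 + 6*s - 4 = 162*s^2 - 261*s - 66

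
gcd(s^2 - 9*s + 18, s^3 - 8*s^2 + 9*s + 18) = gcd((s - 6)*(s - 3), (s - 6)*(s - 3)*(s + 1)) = s^2 - 9*s + 18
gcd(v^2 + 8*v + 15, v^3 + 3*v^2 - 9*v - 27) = v + 3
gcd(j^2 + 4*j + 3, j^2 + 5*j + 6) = j + 3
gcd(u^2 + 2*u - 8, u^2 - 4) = u - 2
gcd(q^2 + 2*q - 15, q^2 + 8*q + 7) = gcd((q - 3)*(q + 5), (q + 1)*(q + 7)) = 1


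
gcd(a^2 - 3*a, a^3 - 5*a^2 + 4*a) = a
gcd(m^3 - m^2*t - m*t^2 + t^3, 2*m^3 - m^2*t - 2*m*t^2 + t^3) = -m^2 + t^2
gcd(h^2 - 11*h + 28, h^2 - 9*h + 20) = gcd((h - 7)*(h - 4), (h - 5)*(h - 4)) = h - 4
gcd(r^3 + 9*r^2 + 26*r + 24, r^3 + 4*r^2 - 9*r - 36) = r^2 + 7*r + 12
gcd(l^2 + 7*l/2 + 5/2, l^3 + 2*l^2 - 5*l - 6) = l + 1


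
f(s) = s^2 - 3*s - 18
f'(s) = 2*s - 3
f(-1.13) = -13.33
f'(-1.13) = -5.26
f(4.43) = -11.67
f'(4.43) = 5.86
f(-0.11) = -17.66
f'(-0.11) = -3.22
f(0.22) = -18.61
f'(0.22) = -2.56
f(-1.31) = -12.35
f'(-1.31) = -5.62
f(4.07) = -13.65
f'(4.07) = 5.14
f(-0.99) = -14.05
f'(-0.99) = -4.98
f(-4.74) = 18.69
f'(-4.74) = -12.48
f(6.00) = 0.00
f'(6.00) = 9.00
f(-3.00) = 0.00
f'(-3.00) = -9.00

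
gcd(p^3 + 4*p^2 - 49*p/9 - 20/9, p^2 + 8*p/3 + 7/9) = p + 1/3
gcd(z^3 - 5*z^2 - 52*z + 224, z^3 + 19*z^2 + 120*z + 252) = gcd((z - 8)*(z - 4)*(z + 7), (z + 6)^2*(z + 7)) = z + 7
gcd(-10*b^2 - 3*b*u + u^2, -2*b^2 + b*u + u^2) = 2*b + u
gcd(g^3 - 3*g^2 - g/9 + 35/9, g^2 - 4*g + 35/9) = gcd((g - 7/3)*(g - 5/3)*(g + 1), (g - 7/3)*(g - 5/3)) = g^2 - 4*g + 35/9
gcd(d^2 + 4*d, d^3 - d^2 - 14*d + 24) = d + 4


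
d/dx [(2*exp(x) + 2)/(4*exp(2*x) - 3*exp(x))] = 2*(-4*exp(2*x) - 8*exp(x) + 3)*exp(-x)/(16*exp(2*x) - 24*exp(x) + 9)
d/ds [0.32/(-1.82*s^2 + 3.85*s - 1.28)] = (1.1648*s - 1.232)/(1.82*s^2 - 3.85*s + 1.28)^2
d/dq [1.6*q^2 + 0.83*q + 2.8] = 3.2*q + 0.83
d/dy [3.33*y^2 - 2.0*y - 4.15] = 6.66*y - 2.0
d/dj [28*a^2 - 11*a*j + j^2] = -11*a + 2*j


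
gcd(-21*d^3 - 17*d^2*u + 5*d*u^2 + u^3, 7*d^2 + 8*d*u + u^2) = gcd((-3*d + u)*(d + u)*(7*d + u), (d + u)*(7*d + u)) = 7*d^2 + 8*d*u + u^2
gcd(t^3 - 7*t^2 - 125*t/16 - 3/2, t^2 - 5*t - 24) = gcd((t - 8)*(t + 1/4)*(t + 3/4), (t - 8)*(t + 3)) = t - 8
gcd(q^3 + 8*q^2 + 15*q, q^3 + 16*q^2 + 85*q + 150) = q + 5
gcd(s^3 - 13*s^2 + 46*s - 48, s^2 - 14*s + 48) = s - 8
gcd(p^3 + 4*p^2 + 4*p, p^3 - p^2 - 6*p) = p^2 + 2*p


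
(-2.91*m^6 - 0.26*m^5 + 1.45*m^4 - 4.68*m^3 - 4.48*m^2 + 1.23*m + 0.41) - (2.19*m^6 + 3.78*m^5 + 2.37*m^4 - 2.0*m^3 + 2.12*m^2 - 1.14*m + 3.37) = -5.1*m^6 - 4.04*m^5 - 0.92*m^4 - 2.68*m^3 - 6.6*m^2 + 2.37*m - 2.96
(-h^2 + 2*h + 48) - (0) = -h^2 + 2*h + 48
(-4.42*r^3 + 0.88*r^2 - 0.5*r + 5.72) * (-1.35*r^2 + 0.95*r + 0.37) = 5.967*r^5 - 5.387*r^4 - 0.1244*r^3 - 7.8714*r^2 + 5.249*r + 2.1164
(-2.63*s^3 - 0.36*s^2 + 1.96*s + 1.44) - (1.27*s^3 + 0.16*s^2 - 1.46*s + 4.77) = -3.9*s^3 - 0.52*s^2 + 3.42*s - 3.33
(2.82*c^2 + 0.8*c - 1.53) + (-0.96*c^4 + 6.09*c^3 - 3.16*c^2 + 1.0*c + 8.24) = -0.96*c^4 + 6.09*c^3 - 0.34*c^2 + 1.8*c + 6.71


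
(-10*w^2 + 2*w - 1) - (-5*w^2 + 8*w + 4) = -5*w^2 - 6*w - 5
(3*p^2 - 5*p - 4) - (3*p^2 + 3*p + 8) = -8*p - 12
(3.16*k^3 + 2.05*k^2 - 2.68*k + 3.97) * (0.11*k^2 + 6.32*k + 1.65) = 0.3476*k^5 + 20.1967*k^4 + 17.8752*k^3 - 13.1184*k^2 + 20.6684*k + 6.5505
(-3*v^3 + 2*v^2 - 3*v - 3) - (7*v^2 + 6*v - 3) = -3*v^3 - 5*v^2 - 9*v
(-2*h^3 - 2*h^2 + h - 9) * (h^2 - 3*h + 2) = -2*h^5 + 4*h^4 + 3*h^3 - 16*h^2 + 29*h - 18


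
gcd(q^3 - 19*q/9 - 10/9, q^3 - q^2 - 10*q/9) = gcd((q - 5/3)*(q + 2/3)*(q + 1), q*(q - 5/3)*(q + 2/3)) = q^2 - q - 10/9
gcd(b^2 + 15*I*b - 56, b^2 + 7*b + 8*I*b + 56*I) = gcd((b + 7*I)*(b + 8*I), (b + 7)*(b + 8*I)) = b + 8*I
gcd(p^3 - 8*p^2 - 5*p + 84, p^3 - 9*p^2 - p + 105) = p^2 - 4*p - 21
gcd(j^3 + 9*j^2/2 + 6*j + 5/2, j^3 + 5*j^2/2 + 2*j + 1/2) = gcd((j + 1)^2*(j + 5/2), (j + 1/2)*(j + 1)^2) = j^2 + 2*j + 1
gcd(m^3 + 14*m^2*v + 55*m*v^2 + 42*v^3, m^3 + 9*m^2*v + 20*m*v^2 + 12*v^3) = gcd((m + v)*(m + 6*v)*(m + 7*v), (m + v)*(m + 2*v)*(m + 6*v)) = m^2 + 7*m*v + 6*v^2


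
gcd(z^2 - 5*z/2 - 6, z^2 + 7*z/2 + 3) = z + 3/2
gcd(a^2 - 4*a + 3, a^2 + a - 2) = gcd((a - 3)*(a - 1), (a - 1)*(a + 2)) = a - 1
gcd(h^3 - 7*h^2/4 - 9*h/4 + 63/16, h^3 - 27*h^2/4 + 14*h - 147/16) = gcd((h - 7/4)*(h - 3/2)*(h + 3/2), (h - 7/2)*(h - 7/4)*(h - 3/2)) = h^2 - 13*h/4 + 21/8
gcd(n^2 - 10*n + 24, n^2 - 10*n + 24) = n^2 - 10*n + 24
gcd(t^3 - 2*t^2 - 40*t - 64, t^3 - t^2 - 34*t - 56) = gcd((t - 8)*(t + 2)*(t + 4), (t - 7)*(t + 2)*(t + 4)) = t^2 + 6*t + 8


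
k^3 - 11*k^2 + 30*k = k*(k - 6)*(k - 5)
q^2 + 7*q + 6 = (q + 1)*(q + 6)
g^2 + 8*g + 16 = (g + 4)^2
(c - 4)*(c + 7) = c^2 + 3*c - 28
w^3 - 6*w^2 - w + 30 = (w - 5)*(w - 3)*(w + 2)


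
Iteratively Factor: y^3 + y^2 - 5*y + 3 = (y + 3)*(y^2 - 2*y + 1) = (y - 1)*(y + 3)*(y - 1)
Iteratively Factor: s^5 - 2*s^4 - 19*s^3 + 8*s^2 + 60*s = (s + 3)*(s^4 - 5*s^3 - 4*s^2 + 20*s) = (s - 2)*(s + 3)*(s^3 - 3*s^2 - 10*s) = s*(s - 2)*(s + 3)*(s^2 - 3*s - 10) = s*(s - 2)*(s + 2)*(s + 3)*(s - 5)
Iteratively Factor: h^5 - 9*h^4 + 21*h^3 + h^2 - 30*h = (h + 1)*(h^4 - 10*h^3 + 31*h^2 - 30*h) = (h - 3)*(h + 1)*(h^3 - 7*h^2 + 10*h) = (h - 3)*(h - 2)*(h + 1)*(h^2 - 5*h) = (h - 5)*(h - 3)*(h - 2)*(h + 1)*(h)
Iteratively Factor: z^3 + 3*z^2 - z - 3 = (z + 3)*(z^2 - 1) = (z - 1)*(z + 3)*(z + 1)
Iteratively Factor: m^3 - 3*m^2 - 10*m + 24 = (m - 2)*(m^2 - m - 12) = (m - 4)*(m - 2)*(m + 3)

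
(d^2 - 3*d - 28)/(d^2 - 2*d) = (d^2 - 3*d - 28)/(d*(d - 2))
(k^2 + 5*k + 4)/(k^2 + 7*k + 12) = (k + 1)/(k + 3)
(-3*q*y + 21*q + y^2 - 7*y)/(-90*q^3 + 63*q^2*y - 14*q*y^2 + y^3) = (y - 7)/(30*q^2 - 11*q*y + y^2)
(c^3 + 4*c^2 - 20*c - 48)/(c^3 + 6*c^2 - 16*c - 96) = (c + 2)/(c + 4)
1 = 1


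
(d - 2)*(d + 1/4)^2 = d^3 - 3*d^2/2 - 15*d/16 - 1/8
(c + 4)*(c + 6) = c^2 + 10*c + 24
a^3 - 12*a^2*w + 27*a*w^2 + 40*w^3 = (a - 8*w)*(a - 5*w)*(a + w)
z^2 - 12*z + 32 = (z - 8)*(z - 4)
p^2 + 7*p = p*(p + 7)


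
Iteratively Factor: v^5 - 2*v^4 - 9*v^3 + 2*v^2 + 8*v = (v - 4)*(v^4 + 2*v^3 - v^2 - 2*v) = (v - 4)*(v + 2)*(v^3 - v) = (v - 4)*(v - 1)*(v + 2)*(v^2 + v) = (v - 4)*(v - 1)*(v + 1)*(v + 2)*(v)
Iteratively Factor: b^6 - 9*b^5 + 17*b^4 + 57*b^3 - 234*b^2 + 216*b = (b)*(b^5 - 9*b^4 + 17*b^3 + 57*b^2 - 234*b + 216) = b*(b - 3)*(b^4 - 6*b^3 - b^2 + 54*b - 72) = b*(b - 4)*(b - 3)*(b^3 - 2*b^2 - 9*b + 18) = b*(b - 4)*(b - 3)^2*(b^2 + b - 6) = b*(b - 4)*(b - 3)^2*(b - 2)*(b + 3)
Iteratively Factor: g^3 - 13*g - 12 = (g + 3)*(g^2 - 3*g - 4) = (g - 4)*(g + 3)*(g + 1)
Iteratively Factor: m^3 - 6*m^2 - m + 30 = (m - 5)*(m^2 - m - 6) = (m - 5)*(m - 3)*(m + 2)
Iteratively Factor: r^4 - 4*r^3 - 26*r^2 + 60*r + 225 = (r - 5)*(r^3 + r^2 - 21*r - 45) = (r - 5)*(r + 3)*(r^2 - 2*r - 15) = (r - 5)*(r + 3)^2*(r - 5)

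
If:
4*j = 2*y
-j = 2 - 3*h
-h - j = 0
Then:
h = 1/2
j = -1/2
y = -1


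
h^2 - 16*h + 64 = (h - 8)^2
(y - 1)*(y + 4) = y^2 + 3*y - 4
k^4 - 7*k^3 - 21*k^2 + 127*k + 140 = (k - 7)*(k - 5)*(k + 1)*(k + 4)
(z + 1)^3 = z^3 + 3*z^2 + 3*z + 1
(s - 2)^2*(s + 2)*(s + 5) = s^4 + 3*s^3 - 14*s^2 - 12*s + 40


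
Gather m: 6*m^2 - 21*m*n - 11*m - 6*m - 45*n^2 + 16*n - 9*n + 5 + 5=6*m^2 + m*(-21*n - 17) - 45*n^2 + 7*n + 10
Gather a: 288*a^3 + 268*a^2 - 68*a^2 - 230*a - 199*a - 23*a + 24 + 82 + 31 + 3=288*a^3 + 200*a^2 - 452*a + 140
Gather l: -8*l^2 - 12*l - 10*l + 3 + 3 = -8*l^2 - 22*l + 6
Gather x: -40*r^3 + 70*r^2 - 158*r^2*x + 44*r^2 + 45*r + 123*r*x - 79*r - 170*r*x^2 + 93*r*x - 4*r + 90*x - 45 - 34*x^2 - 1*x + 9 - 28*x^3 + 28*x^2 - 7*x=-40*r^3 + 114*r^2 - 38*r - 28*x^3 + x^2*(-170*r - 6) + x*(-158*r^2 + 216*r + 82) - 36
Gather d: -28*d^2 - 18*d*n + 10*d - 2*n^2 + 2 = -28*d^2 + d*(10 - 18*n) - 2*n^2 + 2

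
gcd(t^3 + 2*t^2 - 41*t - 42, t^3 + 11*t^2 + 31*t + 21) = t^2 + 8*t + 7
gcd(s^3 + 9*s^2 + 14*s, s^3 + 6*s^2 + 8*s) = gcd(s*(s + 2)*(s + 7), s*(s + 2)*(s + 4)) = s^2 + 2*s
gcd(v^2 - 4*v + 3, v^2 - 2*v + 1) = v - 1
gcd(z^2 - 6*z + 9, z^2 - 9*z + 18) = z - 3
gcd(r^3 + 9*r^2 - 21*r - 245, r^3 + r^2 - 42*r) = r + 7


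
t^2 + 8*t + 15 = (t + 3)*(t + 5)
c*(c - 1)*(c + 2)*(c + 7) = c^4 + 8*c^3 + 5*c^2 - 14*c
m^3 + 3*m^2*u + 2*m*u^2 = m*(m + u)*(m + 2*u)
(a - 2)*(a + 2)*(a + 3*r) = a^3 + 3*a^2*r - 4*a - 12*r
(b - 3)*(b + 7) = b^2 + 4*b - 21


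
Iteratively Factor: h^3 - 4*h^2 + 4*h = (h)*(h^2 - 4*h + 4) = h*(h - 2)*(h - 2)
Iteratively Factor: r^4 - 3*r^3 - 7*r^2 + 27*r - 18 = (r - 3)*(r^3 - 7*r + 6) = (r - 3)*(r - 1)*(r^2 + r - 6) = (r - 3)*(r - 1)*(r + 3)*(r - 2)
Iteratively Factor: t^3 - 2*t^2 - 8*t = (t + 2)*(t^2 - 4*t) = t*(t + 2)*(t - 4)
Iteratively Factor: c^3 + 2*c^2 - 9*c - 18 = (c - 3)*(c^2 + 5*c + 6) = (c - 3)*(c + 2)*(c + 3)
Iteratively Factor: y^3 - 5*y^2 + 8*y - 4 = (y - 2)*(y^2 - 3*y + 2) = (y - 2)*(y - 1)*(y - 2)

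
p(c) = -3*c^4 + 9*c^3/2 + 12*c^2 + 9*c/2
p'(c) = -12*c^3 + 27*c^2/2 + 24*c + 9/2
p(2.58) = 35.84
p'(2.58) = -49.80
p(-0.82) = 0.54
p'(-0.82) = 0.51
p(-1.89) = -34.30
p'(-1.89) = 88.38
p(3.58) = -116.40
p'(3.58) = -287.15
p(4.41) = -495.52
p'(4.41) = -656.30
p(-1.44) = -7.93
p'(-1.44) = 33.77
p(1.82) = 42.15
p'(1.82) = 20.55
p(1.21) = 24.56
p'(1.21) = 32.05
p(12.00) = -52650.00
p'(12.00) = -18499.50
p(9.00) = -15390.00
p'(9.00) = -7434.00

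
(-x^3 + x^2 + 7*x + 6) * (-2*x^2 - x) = 2*x^5 - x^4 - 15*x^3 - 19*x^2 - 6*x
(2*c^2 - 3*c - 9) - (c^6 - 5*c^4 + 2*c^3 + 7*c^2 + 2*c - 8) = -c^6 + 5*c^4 - 2*c^3 - 5*c^2 - 5*c - 1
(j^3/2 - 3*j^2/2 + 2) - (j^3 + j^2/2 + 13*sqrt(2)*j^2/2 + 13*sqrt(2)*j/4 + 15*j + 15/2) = -j^3/2 - 13*sqrt(2)*j^2/2 - 2*j^2 - 15*j - 13*sqrt(2)*j/4 - 11/2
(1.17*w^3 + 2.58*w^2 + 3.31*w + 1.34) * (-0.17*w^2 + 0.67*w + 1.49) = -0.1989*w^5 + 0.3453*w^4 + 2.9092*w^3 + 5.8341*w^2 + 5.8297*w + 1.9966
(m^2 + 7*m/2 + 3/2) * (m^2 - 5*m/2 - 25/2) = m^4 + m^3 - 79*m^2/4 - 95*m/2 - 75/4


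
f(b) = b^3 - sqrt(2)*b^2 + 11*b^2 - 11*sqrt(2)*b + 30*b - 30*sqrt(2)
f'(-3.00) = -16.07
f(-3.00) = -26.49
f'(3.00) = 98.96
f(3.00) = 114.18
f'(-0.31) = 8.79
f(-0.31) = -46.01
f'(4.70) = 170.82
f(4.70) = 341.03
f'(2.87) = 94.18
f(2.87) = 101.62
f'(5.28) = 199.30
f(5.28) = 448.27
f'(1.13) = 39.94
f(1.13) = -12.42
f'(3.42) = 115.10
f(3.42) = 159.09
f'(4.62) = 167.05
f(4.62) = 327.52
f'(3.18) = 105.75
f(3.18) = 132.60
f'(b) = 3*b^2 - 2*sqrt(2)*b + 22*b - 11*sqrt(2) + 30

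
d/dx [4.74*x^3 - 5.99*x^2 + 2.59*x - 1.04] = 14.22*x^2 - 11.98*x + 2.59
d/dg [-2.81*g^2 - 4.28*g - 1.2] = -5.62*g - 4.28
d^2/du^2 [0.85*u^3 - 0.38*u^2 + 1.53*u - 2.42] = 5.1*u - 0.76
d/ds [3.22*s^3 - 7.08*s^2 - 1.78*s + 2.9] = 9.66*s^2 - 14.16*s - 1.78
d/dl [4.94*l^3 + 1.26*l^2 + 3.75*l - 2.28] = 14.82*l^2 + 2.52*l + 3.75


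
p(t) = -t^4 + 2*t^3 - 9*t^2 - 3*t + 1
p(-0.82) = -4.15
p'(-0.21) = 1.08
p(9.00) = -5858.00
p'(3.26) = -136.50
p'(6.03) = -770.40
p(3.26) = -148.08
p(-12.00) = -25451.00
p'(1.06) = -20.10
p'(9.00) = -2595.00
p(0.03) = 0.90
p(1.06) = -11.17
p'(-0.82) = 18.00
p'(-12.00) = 7989.00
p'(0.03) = -3.53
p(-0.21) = 1.21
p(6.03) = -1227.94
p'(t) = -4*t^3 + 6*t^2 - 18*t - 3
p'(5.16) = -485.68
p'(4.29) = -285.61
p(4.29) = -358.31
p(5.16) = -688.26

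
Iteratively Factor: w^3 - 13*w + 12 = (w + 4)*(w^2 - 4*w + 3) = (w - 3)*(w + 4)*(w - 1)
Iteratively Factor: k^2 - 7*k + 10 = (k - 5)*(k - 2)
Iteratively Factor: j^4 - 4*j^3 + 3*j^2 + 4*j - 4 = (j - 2)*(j^3 - 2*j^2 - j + 2) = (j - 2)*(j - 1)*(j^2 - j - 2) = (j - 2)^2*(j - 1)*(j + 1)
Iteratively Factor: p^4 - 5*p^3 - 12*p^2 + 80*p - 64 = (p - 4)*(p^3 - p^2 - 16*p + 16) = (p - 4)^2*(p^2 + 3*p - 4) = (p - 4)^2*(p - 1)*(p + 4)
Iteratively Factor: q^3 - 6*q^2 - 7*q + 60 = (q - 5)*(q^2 - q - 12) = (q - 5)*(q - 4)*(q + 3)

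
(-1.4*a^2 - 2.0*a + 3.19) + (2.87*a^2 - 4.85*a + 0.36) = 1.47*a^2 - 6.85*a + 3.55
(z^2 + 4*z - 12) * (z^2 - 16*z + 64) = z^4 - 12*z^3 - 12*z^2 + 448*z - 768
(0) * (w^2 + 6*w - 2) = 0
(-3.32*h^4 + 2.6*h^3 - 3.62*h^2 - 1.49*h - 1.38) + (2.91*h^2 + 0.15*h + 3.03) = -3.32*h^4 + 2.6*h^3 - 0.71*h^2 - 1.34*h + 1.65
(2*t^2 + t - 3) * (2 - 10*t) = -20*t^3 - 6*t^2 + 32*t - 6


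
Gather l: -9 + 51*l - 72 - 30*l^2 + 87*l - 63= -30*l^2 + 138*l - 144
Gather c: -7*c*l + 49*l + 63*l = -7*c*l + 112*l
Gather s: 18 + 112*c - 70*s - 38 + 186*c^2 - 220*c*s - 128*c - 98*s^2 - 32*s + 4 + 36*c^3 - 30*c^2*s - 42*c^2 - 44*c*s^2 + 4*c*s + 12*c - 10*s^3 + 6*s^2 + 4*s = 36*c^3 + 144*c^2 - 4*c - 10*s^3 + s^2*(-44*c - 92) + s*(-30*c^2 - 216*c - 98) - 16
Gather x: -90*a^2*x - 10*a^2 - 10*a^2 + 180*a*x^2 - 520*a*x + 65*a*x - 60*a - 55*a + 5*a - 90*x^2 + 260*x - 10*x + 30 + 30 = -20*a^2 - 110*a + x^2*(180*a - 90) + x*(-90*a^2 - 455*a + 250) + 60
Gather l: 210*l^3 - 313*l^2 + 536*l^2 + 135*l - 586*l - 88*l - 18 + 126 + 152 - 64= 210*l^3 + 223*l^2 - 539*l + 196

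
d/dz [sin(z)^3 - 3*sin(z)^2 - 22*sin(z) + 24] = (3*sin(z)^2 - 6*sin(z) - 22)*cos(z)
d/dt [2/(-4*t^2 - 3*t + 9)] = 2*(8*t + 3)/(4*t^2 + 3*t - 9)^2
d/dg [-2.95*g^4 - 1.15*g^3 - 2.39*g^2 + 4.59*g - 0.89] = -11.8*g^3 - 3.45*g^2 - 4.78*g + 4.59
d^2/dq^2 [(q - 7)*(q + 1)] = 2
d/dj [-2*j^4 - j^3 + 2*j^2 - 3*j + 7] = -8*j^3 - 3*j^2 + 4*j - 3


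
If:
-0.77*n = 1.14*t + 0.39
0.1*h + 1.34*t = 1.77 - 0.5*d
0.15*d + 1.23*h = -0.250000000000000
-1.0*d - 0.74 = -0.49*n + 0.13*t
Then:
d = -3.09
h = 0.17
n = -4.15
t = 2.46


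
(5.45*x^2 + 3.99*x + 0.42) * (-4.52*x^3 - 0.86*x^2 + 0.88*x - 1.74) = -24.634*x^5 - 22.7218*x^4 - 0.533799999999999*x^3 - 6.333*x^2 - 6.573*x - 0.7308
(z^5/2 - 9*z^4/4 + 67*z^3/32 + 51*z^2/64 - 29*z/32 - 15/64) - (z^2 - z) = z^5/2 - 9*z^4/4 + 67*z^3/32 - 13*z^2/64 + 3*z/32 - 15/64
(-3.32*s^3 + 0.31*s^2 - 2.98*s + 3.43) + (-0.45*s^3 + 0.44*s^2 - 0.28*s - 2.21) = -3.77*s^3 + 0.75*s^2 - 3.26*s + 1.22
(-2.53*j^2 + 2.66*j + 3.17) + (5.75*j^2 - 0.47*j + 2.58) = 3.22*j^2 + 2.19*j + 5.75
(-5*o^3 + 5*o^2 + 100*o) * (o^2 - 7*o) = -5*o^5 + 40*o^4 + 65*o^3 - 700*o^2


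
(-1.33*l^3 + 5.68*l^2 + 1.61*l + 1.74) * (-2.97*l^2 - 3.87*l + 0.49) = 3.9501*l^5 - 11.7225*l^4 - 27.415*l^3 - 8.6153*l^2 - 5.9449*l + 0.8526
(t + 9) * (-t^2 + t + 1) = -t^3 - 8*t^2 + 10*t + 9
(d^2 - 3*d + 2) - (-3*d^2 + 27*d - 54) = 4*d^2 - 30*d + 56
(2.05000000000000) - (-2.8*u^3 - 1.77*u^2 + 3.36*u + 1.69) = 2.8*u^3 + 1.77*u^2 - 3.36*u + 0.36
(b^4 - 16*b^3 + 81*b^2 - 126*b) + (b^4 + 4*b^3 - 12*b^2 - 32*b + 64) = 2*b^4 - 12*b^3 + 69*b^2 - 158*b + 64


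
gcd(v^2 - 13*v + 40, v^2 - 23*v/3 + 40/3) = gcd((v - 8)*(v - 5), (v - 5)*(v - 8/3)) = v - 5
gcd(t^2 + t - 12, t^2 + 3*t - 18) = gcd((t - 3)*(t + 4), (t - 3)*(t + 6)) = t - 3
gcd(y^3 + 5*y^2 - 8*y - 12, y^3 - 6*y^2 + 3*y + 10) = y^2 - y - 2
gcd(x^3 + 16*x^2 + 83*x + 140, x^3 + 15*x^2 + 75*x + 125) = x + 5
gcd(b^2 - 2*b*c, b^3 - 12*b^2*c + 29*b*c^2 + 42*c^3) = 1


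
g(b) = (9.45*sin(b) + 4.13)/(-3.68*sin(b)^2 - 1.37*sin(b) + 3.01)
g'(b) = (7.36*sin(b)*cos(b) + 1.37*cos(b))*(9.45*sin(b) + 4.13)/(-3.68*sin(b)^2 - 1.37*sin(b) + 3.01)^2 + 9.45*cos(b)/(-3.68*sin(b)^2 - 1.37*sin(b) + 3.01) = (34.776*sin(b)^2 + 30.3968*sin(b) + 34.1026)*cos(b)/(13.5424*sin(b)^4 + 10.0832*sin(b)^3 - 20.2767*sin(b)^2 - 8.2474*sin(b) + 9.0601)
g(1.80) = -7.35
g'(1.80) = -6.67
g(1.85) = -7.74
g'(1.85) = -9.02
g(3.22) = 1.10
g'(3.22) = -3.32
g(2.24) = -35.16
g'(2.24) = -456.72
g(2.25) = -40.46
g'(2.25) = -614.53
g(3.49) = 0.30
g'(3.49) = -2.81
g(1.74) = -7.02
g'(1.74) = -4.49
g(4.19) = -2.83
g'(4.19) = -8.23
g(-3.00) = 0.89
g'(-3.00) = -3.08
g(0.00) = 1.37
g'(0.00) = 3.76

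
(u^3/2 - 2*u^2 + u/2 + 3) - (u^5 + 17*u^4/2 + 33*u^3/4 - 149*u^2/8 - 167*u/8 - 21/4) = -u^5 - 17*u^4/2 - 31*u^3/4 + 133*u^2/8 + 171*u/8 + 33/4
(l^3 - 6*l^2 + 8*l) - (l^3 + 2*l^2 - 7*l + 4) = -8*l^2 + 15*l - 4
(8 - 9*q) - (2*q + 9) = -11*q - 1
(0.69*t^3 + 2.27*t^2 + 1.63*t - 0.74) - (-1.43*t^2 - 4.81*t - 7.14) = 0.69*t^3 + 3.7*t^2 + 6.44*t + 6.4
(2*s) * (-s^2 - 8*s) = -2*s^3 - 16*s^2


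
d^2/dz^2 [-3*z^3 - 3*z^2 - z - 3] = -18*z - 6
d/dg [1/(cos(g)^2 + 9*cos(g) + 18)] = (2*cos(g) + 9)*sin(g)/(cos(g)^2 + 9*cos(g) + 18)^2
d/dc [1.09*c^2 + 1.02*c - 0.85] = 2.18*c + 1.02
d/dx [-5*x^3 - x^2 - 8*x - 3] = -15*x^2 - 2*x - 8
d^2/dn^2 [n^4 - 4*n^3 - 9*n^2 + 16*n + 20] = 12*n^2 - 24*n - 18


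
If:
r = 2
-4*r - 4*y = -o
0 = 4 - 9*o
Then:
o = 4/9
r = 2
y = -17/9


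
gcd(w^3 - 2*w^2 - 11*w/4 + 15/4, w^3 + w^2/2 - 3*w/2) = w^2 + w/2 - 3/2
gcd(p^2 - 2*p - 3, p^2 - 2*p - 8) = 1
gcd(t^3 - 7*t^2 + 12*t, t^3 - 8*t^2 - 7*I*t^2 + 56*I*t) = t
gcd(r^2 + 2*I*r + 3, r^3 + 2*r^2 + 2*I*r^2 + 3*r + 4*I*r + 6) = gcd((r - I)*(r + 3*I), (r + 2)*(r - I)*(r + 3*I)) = r^2 + 2*I*r + 3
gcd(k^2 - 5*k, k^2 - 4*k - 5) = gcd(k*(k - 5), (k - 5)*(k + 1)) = k - 5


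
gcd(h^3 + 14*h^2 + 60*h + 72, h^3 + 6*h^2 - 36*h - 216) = h^2 + 12*h + 36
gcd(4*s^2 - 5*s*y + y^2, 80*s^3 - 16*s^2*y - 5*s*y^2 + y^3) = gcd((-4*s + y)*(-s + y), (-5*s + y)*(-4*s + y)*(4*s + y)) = -4*s + y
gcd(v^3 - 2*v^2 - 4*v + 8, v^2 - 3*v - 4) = 1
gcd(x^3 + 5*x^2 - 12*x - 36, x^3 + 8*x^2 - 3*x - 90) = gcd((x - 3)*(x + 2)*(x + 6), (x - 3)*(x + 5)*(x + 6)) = x^2 + 3*x - 18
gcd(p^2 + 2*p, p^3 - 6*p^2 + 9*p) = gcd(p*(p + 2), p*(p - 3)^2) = p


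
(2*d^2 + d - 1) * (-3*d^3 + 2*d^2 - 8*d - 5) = -6*d^5 + d^4 - 11*d^3 - 20*d^2 + 3*d + 5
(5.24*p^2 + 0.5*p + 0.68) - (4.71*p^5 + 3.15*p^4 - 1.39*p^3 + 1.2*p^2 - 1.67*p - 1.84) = -4.71*p^5 - 3.15*p^4 + 1.39*p^3 + 4.04*p^2 + 2.17*p + 2.52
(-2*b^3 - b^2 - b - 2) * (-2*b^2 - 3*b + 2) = 4*b^5 + 8*b^4 + b^3 + 5*b^2 + 4*b - 4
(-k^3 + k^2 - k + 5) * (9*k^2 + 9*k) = -9*k^5 + 36*k^2 + 45*k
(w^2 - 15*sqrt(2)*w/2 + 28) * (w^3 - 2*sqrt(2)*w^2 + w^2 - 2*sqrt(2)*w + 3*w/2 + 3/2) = w^5 - 19*sqrt(2)*w^4/2 + w^4 - 19*sqrt(2)*w^3/2 + 119*w^3/2 - 269*sqrt(2)*w^2/4 + 119*w^2/2 - 269*sqrt(2)*w/4 + 42*w + 42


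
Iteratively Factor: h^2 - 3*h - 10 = (h - 5)*(h + 2)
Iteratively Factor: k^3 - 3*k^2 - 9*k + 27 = (k + 3)*(k^2 - 6*k + 9) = (k - 3)*(k + 3)*(k - 3)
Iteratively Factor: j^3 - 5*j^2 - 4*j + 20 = (j - 2)*(j^2 - 3*j - 10) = (j - 2)*(j + 2)*(j - 5)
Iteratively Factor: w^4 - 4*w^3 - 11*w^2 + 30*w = (w + 3)*(w^3 - 7*w^2 + 10*w) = (w - 2)*(w + 3)*(w^2 - 5*w) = w*(w - 2)*(w + 3)*(w - 5)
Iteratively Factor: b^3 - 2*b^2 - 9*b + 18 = (b - 3)*(b^2 + b - 6) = (b - 3)*(b - 2)*(b + 3)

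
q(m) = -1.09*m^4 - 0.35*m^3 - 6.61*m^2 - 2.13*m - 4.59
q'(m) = -4.36*m^3 - 1.05*m^2 - 13.22*m - 2.13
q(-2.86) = -117.30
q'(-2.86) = 129.09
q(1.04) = -15.62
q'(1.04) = -21.92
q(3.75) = -339.54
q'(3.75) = -296.39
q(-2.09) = -46.61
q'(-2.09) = 60.72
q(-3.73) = -281.44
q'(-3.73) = 258.83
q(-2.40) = -68.88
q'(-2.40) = 83.82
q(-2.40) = -68.88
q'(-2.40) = 83.82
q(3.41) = -249.98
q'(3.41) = -232.30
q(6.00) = -1743.57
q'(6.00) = -1061.01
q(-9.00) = -7417.17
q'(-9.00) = 3210.24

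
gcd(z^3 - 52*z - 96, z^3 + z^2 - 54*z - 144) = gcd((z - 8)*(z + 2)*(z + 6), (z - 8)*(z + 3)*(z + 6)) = z^2 - 2*z - 48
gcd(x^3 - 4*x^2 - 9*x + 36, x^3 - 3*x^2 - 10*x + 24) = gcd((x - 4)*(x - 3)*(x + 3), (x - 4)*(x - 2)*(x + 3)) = x^2 - x - 12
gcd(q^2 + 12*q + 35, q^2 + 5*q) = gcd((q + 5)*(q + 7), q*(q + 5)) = q + 5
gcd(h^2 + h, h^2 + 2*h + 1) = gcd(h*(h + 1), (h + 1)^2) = h + 1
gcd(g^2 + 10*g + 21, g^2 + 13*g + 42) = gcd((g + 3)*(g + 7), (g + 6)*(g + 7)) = g + 7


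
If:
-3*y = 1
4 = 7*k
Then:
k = 4/7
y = -1/3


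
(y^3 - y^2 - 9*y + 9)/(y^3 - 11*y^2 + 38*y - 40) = (y^3 - y^2 - 9*y + 9)/(y^3 - 11*y^2 + 38*y - 40)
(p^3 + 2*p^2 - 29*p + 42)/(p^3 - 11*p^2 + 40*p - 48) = (p^2 + 5*p - 14)/(p^2 - 8*p + 16)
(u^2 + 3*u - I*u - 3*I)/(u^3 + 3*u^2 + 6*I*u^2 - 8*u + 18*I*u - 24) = (u - I)/(u^2 + 6*I*u - 8)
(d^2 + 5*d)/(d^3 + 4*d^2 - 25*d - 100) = d/(d^2 - d - 20)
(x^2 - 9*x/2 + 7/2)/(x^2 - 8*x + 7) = (x - 7/2)/(x - 7)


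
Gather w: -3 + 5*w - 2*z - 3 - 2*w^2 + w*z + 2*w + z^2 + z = -2*w^2 + w*(z + 7) + z^2 - z - 6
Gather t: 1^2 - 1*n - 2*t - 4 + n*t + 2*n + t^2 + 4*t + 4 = n + t^2 + t*(n + 2) + 1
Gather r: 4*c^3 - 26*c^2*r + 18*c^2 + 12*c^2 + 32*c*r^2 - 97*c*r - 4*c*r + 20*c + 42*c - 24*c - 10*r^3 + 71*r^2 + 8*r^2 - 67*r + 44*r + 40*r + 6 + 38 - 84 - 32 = 4*c^3 + 30*c^2 + 38*c - 10*r^3 + r^2*(32*c + 79) + r*(-26*c^2 - 101*c + 17) - 72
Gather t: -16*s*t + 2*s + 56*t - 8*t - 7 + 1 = 2*s + t*(48 - 16*s) - 6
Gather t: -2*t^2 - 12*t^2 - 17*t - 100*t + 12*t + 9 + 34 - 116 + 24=-14*t^2 - 105*t - 49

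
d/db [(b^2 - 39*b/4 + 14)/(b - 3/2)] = (8*b^2 - 24*b + 5)/(2*(4*b^2 - 12*b + 9))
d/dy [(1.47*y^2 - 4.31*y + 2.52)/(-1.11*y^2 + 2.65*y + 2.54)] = (-0.8886*y^2 + 13.062*y - 17.6254)/(1.2321*y^4 - 5.883*y^3 + 1.3837*y^2 + 13.462*y + 6.4516)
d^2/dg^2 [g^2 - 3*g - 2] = 2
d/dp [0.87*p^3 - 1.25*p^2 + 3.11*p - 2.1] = 2.61*p^2 - 2.5*p + 3.11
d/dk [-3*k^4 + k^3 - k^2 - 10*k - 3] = -12*k^3 + 3*k^2 - 2*k - 10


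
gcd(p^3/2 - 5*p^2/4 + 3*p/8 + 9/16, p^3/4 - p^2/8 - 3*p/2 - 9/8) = 1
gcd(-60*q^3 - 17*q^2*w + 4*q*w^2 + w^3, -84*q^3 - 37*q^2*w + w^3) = 3*q + w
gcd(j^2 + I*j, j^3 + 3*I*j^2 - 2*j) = j^2 + I*j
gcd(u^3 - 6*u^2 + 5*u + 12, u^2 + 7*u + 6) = u + 1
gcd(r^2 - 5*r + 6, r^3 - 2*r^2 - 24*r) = 1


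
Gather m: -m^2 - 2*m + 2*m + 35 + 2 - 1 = 36 - m^2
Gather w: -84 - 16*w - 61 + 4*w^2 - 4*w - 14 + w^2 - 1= 5*w^2 - 20*w - 160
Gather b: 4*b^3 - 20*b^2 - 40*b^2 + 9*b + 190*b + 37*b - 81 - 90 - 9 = 4*b^3 - 60*b^2 + 236*b - 180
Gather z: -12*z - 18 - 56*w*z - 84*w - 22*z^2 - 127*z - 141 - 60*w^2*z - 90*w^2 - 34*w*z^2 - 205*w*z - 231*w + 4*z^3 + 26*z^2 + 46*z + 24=-90*w^2 - 315*w + 4*z^3 + z^2*(4 - 34*w) + z*(-60*w^2 - 261*w - 93) - 135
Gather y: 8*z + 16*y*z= 16*y*z + 8*z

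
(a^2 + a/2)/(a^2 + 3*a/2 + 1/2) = a/(a + 1)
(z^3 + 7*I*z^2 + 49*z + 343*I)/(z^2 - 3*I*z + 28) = (z^2 + 14*I*z - 49)/(z + 4*I)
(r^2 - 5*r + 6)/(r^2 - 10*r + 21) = (r - 2)/(r - 7)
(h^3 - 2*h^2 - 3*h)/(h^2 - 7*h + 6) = h*(h^2 - 2*h - 3)/(h^2 - 7*h + 6)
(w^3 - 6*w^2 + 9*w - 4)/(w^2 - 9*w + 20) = (w^2 - 2*w + 1)/(w - 5)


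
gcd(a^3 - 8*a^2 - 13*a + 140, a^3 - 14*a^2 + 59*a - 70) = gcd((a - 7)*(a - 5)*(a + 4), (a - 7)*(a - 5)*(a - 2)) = a^2 - 12*a + 35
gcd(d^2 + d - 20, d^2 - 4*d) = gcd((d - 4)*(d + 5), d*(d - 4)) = d - 4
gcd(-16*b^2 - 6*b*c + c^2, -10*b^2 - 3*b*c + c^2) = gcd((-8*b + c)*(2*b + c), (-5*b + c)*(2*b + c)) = 2*b + c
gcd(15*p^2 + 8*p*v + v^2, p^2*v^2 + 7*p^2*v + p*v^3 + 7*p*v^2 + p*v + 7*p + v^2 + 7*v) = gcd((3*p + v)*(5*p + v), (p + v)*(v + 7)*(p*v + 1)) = 1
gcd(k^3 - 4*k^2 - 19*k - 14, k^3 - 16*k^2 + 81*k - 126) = k - 7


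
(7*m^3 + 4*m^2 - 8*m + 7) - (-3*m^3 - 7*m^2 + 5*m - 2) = 10*m^3 + 11*m^2 - 13*m + 9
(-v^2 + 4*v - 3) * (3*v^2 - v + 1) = -3*v^4 + 13*v^3 - 14*v^2 + 7*v - 3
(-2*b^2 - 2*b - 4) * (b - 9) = -2*b^3 + 16*b^2 + 14*b + 36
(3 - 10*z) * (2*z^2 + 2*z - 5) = -20*z^3 - 14*z^2 + 56*z - 15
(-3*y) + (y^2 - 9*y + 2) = y^2 - 12*y + 2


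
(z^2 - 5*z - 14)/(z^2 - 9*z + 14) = (z + 2)/(z - 2)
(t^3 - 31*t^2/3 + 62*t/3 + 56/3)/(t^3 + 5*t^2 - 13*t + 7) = (3*t^3 - 31*t^2 + 62*t + 56)/(3*(t^3 + 5*t^2 - 13*t + 7))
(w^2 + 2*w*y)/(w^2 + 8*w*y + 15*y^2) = w*(w + 2*y)/(w^2 + 8*w*y + 15*y^2)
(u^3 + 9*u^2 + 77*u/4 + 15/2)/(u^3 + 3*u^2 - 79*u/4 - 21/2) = (2*u + 5)/(2*u - 7)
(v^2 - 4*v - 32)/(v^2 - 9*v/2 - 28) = 2*(v + 4)/(2*v + 7)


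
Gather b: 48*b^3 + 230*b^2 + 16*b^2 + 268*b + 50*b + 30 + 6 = 48*b^3 + 246*b^2 + 318*b + 36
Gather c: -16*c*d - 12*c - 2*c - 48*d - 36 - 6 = c*(-16*d - 14) - 48*d - 42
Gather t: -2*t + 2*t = 0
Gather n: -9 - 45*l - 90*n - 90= -45*l - 90*n - 99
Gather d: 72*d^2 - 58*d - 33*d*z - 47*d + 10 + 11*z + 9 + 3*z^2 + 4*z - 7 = 72*d^2 + d*(-33*z - 105) + 3*z^2 + 15*z + 12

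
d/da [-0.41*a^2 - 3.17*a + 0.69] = -0.82*a - 3.17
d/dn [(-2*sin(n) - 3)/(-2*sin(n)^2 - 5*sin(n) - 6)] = (-12*sin(n) + 2*cos(2*n) - 5)*cos(n)/(5*sin(n) - cos(2*n) + 7)^2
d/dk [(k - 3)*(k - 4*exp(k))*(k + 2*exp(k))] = -2*k^2*exp(k) + 3*k^2 - 16*k*exp(2*k) + 2*k*exp(k) - 6*k + 40*exp(2*k) + 6*exp(k)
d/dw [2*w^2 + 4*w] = 4*w + 4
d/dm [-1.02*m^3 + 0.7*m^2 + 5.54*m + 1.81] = -3.06*m^2 + 1.4*m + 5.54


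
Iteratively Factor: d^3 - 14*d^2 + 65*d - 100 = (d - 4)*(d^2 - 10*d + 25) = (d - 5)*(d - 4)*(d - 5)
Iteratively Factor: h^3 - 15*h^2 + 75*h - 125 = (h - 5)*(h^2 - 10*h + 25) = (h - 5)^2*(h - 5)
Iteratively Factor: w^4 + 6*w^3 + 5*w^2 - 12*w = (w)*(w^3 + 6*w^2 + 5*w - 12) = w*(w + 3)*(w^2 + 3*w - 4) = w*(w - 1)*(w + 3)*(w + 4)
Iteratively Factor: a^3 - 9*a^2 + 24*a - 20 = (a - 5)*(a^2 - 4*a + 4) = (a - 5)*(a - 2)*(a - 2)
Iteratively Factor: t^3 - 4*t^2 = (t - 4)*(t^2) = t*(t - 4)*(t)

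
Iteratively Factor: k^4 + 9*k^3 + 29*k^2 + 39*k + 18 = (k + 1)*(k^3 + 8*k^2 + 21*k + 18) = (k + 1)*(k + 2)*(k^2 + 6*k + 9) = (k + 1)*(k + 2)*(k + 3)*(k + 3)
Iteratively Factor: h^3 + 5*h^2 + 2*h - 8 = (h + 4)*(h^2 + h - 2) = (h - 1)*(h + 4)*(h + 2)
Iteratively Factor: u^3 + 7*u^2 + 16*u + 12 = (u + 2)*(u^2 + 5*u + 6) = (u + 2)*(u + 3)*(u + 2)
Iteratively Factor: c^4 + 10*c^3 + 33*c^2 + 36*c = (c + 4)*(c^3 + 6*c^2 + 9*c) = (c + 3)*(c + 4)*(c^2 + 3*c) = (c + 3)^2*(c + 4)*(c)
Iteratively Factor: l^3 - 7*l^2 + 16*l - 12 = (l - 2)*(l^2 - 5*l + 6) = (l - 2)^2*(l - 3)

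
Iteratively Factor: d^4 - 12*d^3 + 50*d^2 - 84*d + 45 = (d - 5)*(d^3 - 7*d^2 + 15*d - 9) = (d - 5)*(d - 1)*(d^2 - 6*d + 9) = (d - 5)*(d - 3)*(d - 1)*(d - 3)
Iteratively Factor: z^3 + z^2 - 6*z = (z + 3)*(z^2 - 2*z) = (z - 2)*(z + 3)*(z)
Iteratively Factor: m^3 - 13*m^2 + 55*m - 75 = (m - 3)*(m^2 - 10*m + 25) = (m - 5)*(m - 3)*(m - 5)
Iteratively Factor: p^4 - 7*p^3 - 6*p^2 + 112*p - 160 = (p + 4)*(p^3 - 11*p^2 + 38*p - 40) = (p - 2)*(p + 4)*(p^2 - 9*p + 20) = (p - 4)*(p - 2)*(p + 4)*(p - 5)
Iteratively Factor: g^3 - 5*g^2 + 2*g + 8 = (g - 2)*(g^2 - 3*g - 4) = (g - 4)*(g - 2)*(g + 1)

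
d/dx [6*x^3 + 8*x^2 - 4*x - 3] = 18*x^2 + 16*x - 4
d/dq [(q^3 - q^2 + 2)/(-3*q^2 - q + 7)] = (q*(2 - 3*q)*(3*q^2 + q - 7) + (6*q + 1)*(q^3 - q^2 + 2))/(3*q^2 + q - 7)^2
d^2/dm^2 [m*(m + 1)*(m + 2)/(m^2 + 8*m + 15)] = 6*(9*m^3 + 75*m^2 + 195*m + 145)/(m^6 + 24*m^5 + 237*m^4 + 1232*m^3 + 3555*m^2 + 5400*m + 3375)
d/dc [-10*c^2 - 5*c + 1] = -20*c - 5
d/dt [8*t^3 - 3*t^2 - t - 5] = 24*t^2 - 6*t - 1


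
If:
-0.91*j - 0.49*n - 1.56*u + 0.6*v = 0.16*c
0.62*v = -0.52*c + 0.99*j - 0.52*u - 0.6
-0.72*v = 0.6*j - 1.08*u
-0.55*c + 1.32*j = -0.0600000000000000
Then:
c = -4.24217797643234*v - 2.77293044217059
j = -1.76757415684681*v - 1.20084222969229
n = 6.89620114604151*v + 5.25952088197401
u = -0.315318976026006*v - 0.667134572051273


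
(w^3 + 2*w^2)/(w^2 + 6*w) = w*(w + 2)/(w + 6)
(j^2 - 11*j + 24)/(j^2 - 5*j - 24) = (j - 3)/(j + 3)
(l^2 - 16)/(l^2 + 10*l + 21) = (l^2 - 16)/(l^2 + 10*l + 21)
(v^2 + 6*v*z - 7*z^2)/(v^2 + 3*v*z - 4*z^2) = (v + 7*z)/(v + 4*z)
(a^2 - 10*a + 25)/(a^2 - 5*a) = (a - 5)/a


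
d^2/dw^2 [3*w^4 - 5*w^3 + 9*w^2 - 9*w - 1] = 36*w^2 - 30*w + 18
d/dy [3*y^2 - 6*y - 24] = 6*y - 6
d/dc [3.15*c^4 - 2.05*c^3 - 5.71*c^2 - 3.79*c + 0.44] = 12.6*c^3 - 6.15*c^2 - 11.42*c - 3.79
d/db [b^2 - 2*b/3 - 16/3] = 2*b - 2/3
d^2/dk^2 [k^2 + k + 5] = 2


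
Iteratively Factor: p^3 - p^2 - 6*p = (p - 3)*(p^2 + 2*p) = (p - 3)*(p + 2)*(p)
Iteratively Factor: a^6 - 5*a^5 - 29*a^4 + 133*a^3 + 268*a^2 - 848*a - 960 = (a - 5)*(a^5 - 29*a^3 - 12*a^2 + 208*a + 192) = (a - 5)*(a + 1)*(a^4 - a^3 - 28*a^2 + 16*a + 192) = (a - 5)*(a - 4)*(a + 1)*(a^3 + 3*a^2 - 16*a - 48) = (a - 5)*(a - 4)*(a + 1)*(a + 3)*(a^2 - 16) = (a - 5)*(a - 4)^2*(a + 1)*(a + 3)*(a + 4)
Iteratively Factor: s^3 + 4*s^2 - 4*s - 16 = (s + 2)*(s^2 + 2*s - 8) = (s + 2)*(s + 4)*(s - 2)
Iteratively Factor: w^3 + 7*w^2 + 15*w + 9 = (w + 1)*(w^2 + 6*w + 9) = (w + 1)*(w + 3)*(w + 3)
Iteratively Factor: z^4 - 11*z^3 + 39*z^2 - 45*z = (z - 3)*(z^3 - 8*z^2 + 15*z) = (z - 5)*(z - 3)*(z^2 - 3*z) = z*(z - 5)*(z - 3)*(z - 3)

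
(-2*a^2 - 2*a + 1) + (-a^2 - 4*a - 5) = -3*a^2 - 6*a - 4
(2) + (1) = 3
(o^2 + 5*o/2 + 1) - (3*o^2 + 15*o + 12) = -2*o^2 - 25*o/2 - 11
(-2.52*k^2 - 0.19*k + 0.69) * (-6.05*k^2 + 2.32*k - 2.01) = 15.246*k^4 - 4.6969*k^3 + 0.4499*k^2 + 1.9827*k - 1.3869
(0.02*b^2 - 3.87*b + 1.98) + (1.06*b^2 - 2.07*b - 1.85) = 1.08*b^2 - 5.94*b + 0.13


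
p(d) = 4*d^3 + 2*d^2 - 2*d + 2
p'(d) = 12*d^2 + 4*d - 2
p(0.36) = 1.73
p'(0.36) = 1.00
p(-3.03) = -84.85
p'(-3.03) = 96.05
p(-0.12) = 2.26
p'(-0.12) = -2.31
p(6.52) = 1182.65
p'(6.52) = 534.20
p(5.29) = 639.53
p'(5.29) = 354.97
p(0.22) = 1.70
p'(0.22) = -0.54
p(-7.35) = -1463.52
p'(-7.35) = 616.87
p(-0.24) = 2.54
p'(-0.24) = -2.27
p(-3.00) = -82.00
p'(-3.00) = 94.00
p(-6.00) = -778.00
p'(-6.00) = 406.00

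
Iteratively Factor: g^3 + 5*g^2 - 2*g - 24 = (g + 3)*(g^2 + 2*g - 8) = (g - 2)*(g + 3)*(g + 4)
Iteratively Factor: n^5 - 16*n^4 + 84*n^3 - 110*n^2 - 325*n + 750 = (n - 5)*(n^4 - 11*n^3 + 29*n^2 + 35*n - 150) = (n - 5)^2*(n^3 - 6*n^2 - n + 30) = (n - 5)^2*(n - 3)*(n^2 - 3*n - 10) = (n - 5)^2*(n - 3)*(n + 2)*(n - 5)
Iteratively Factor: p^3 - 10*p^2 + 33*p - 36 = (p - 3)*(p^2 - 7*p + 12) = (p - 4)*(p - 3)*(p - 3)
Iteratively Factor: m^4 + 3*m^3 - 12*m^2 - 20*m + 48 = (m - 2)*(m^3 + 5*m^2 - 2*m - 24) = (m - 2)*(m + 4)*(m^2 + m - 6) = (m - 2)^2*(m + 4)*(m + 3)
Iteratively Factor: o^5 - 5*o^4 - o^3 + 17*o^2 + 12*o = (o - 3)*(o^4 - 2*o^3 - 7*o^2 - 4*o) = (o - 3)*(o + 1)*(o^3 - 3*o^2 - 4*o) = o*(o - 3)*(o + 1)*(o^2 - 3*o - 4) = o*(o - 3)*(o + 1)^2*(o - 4)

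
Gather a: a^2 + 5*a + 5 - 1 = a^2 + 5*a + 4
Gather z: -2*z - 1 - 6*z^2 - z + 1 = -6*z^2 - 3*z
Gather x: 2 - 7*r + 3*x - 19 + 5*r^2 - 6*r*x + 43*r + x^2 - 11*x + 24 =5*r^2 + 36*r + x^2 + x*(-6*r - 8) + 7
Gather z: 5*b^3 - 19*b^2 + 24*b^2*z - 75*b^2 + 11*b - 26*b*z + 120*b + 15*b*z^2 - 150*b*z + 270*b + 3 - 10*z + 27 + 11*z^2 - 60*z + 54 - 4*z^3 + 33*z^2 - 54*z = 5*b^3 - 94*b^2 + 401*b - 4*z^3 + z^2*(15*b + 44) + z*(24*b^2 - 176*b - 124) + 84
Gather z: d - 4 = d - 4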